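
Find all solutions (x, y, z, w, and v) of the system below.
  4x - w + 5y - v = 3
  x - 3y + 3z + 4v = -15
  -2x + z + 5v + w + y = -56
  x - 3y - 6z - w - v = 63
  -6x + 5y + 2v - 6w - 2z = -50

x = 6, y = -6, z = -5, w = -3, v = -6

Row-reduce the augmented matrix:
R1 ← R1 / (4).
R2 ← R2 − 1·R1.
R3 ← R3 + 2·R1.
R4 ← R4 − 1·R1.
R5 ← R5 + 6·R1.
R2 ← R2 / (-17/4).
R1 ← R1 − 5/4·R2.
R3 ← R3 − 7/2·R2.
R4 ← R4 + 17/4·R2.
R5 ← R5 − 25/2·R2.
R3 ← R3 / (59/17).
R1 ← R1 − 15/17·R3.
R2 ← R2 + 12/17·R3.
R4 ← R4 + 9·R3.
R5 ← R5 − 116/17·R3.
R4 ← R4 / (49/59).
R1 ← R1 + 21/59·R4.
R2 ← R2 − 5/59·R4.
R3 ← R3 − 12/59·R4.
R5 ← R5 + 481/59·R4.
R5 ← R5 / (7440/49).
R1 ← R1 − 40/7·R5.
R2 ← R2 + 48/49·R5.
R3 ← R3 + 76/49·R5.
R4 ← R4 − 929/49·R5.
Reading off the reduced rows gives x = 6, y = -6, z = -5, w = -3, v = -6.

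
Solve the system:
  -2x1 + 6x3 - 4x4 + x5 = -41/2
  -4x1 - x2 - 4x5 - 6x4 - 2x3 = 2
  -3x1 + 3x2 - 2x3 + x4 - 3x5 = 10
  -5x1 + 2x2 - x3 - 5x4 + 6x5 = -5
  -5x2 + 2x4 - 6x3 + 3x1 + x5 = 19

x1 = -3/2, x2 = -1, x3 = -5/2, x4 = 2, x5 = -1/2

Row-reduce the augmented matrix:
R1 ← R1 / (-2).
R2 ← R2 + 4·R1.
R3 ← R3 + 3·R1.
R4 ← R4 + 5·R1.
R5 ← R5 − 3·R1.
R2 ← R2 / (-1).
R3 ← R3 − 3·R2.
R4 ← R4 − 2·R2.
R5 ← R5 + 5·R2.
R3 ← R3 / (-53).
R1 ← R1 + 3·R3.
R2 ← R2 − 14·R3.
R4 ← R4 + 44·R3.
R5 ← R5 − 73·R3.
R4 ← R4 / (-95/53).
R1 ← R1 − 67/53·R4.
R2 ← R2 − 76/53·R4.
R3 ← R3 + 13/53·R4.
R5 ← R5 − 207/53·R4.
R5 ← R5 / (4501/190).
R1 ← R1 − 1511/190·R5.
R2 ← R2 − 41/5·R5.
R3 ← R3 + 92/95·R5.
R4 ← R4 + 1079/190·R5.
Reading off the reduced rows gives x1 = -3/2, x2 = -1, x3 = -5/2, x4 = 2, x5 = -1/2.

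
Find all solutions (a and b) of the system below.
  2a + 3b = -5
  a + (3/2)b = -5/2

Row-reduce:
R1 ← R1 / (2).
R2 ← R2 − 1·R1.
Rank is 1 with 2 unknowns, leaving b free.

infinitely many solutions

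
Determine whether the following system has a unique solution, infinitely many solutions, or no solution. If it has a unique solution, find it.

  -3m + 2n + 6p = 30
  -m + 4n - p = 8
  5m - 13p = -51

Row-reduce:
R1 ← R1 / (-3).
R2 ← R2 + 1·R1.
R3 ← R3 − 5·R1.
R2 ← R2 / (10/3).
R1 ← R1 + 2/3·R2.
R3 ← R3 − 10/3·R2.
Row 3 reduces to 0 = 1, a contradiction. The system is inconsistent.

no solution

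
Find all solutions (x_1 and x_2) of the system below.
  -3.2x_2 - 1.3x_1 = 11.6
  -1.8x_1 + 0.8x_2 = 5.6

x_1 = -4, x_2 = -2

Row-reduce the augmented matrix:
R1 ← R1 / (-13/10).
R2 ← R2 + 9/5·R1.
R2 ← R2 / (68/13).
R1 ← R1 − 32/13·R2.
Reading off the reduced rows gives x_1 = -4, x_2 = -2.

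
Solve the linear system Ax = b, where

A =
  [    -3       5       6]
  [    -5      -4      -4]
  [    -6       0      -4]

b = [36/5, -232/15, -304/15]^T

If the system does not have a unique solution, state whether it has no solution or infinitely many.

x_1 = 8/5, x_2 = -4/5, x_3 = 8/3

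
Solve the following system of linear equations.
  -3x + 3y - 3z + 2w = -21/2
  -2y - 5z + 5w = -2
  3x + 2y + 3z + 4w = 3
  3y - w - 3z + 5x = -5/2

Row-reduce the augmented matrix:
R1 ← R1 / (-3).
R3 ← R3 − 3·R1.
R4 ← R4 − 5·R1.
R2 ← R2 / (-2).
R1 ← R1 + 1·R2.
R3 ← R3 − 5·R2.
R4 ← R4 − 8·R2.
R3 ← R3 / (-25/2).
R1 ← R1 − 7/2·R3.
R2 ← R2 − 5/2·R3.
R4 ← R4 + 28·R3.
R4 ← R4 / (-1433/75).
R1 ← R1 − 151/75·R4.
R2 ← R2 − 6/5·R4.
R3 ← R3 + 37/25·R4.
Reading off the reduced rows gives x = 1, y = -3/2, z = 1, w = 0.

x = 1, y = -3/2, z = 1, w = 0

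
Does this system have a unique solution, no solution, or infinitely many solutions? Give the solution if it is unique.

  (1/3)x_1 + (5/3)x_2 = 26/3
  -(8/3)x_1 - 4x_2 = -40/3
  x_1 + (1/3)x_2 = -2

x_1 = -4, x_2 = 6

Row-reduce the augmented matrix:
R1 ← R1 / (1/3).
R2 ← R2 + 8/3·R1.
R3 ← R3 − 1·R1.
R2 ← R2 / (28/3).
R1 ← R1 − 5·R2.
R3 ← R3 + 14/3·R2.
R3 reduces to 0 = 0, so the extra equation is consistent.
Reading off the reduced rows gives x_1 = -4, x_2 = 6.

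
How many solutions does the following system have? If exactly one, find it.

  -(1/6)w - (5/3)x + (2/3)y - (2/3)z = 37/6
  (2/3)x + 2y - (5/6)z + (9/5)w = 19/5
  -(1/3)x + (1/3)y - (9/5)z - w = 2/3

infinitely many solutions

Row-reduce:
R1 ← R1 / (-5/3).
R2 ← R2 − 2/3·R1.
R3 ← R3 + 1/3·R1.
R2 ← R2 / (34/15).
R1 ← R1 + 2/5·R2.
R3 ← R3 − 1/5·R2.
R3 ← R3 / (-1601/1020).
R1 ← R1 − 7/34·R3.
R2 ← R2 + 33/68·R3.
Rank is 3 with 4 unknowns, leaving w free.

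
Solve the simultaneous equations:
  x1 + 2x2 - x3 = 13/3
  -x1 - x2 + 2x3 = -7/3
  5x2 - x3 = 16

x1 = -8/3, x2 = 3, x3 = -1

Row-reduce the augmented matrix:
R2 ← R2 + 1·R1.
R1 ← R1 − 2·R2.
R3 ← R3 − 5·R2.
R3 ← R3 / (-6).
R1 ← R1 + 3·R3.
R2 ← R2 − 1·R3.
Reading off the reduced rows gives x1 = -8/3, x2 = 3, x3 = -1.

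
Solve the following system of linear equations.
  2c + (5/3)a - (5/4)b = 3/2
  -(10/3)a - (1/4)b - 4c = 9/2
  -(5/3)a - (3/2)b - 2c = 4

no solution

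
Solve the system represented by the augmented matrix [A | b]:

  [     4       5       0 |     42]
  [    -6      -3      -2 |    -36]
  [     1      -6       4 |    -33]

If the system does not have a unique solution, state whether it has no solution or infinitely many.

x_1 = 3, x_2 = 6, x_3 = 0

Row-reduce the augmented matrix:
R1 ← R1 / (4).
R2 ← R2 + 6·R1.
R3 ← R3 − 1·R1.
R2 ← R2 / (9/2).
R1 ← R1 − 5/4·R2.
R3 ← R3 + 29/4·R2.
R3 ← R3 / (7/9).
R1 ← R1 − 5/9·R3.
R2 ← R2 + 4/9·R3.
Reading off the reduced rows gives x_1 = 3, x_2 = 6, x_3 = 0.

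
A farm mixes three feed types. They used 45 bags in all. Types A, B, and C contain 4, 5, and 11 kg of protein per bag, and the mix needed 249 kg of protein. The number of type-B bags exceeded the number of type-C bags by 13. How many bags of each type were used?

Let a = type-A bags, b = type-B bags, c = type-C bags.
  a + b + c = 45
  4a + 5b + 11c = 249
  b - c = 13
Row-reduce the augmented matrix:
R2 ← R2 − 4·R1.
R1 ← R1 − 1·R2.
R3 ← R3 − 1·R2.
R3 ← R3 / (-8).
R1 ← R1 + 6·R3.
R2 ← R2 − 7·R3.
Reading off the reduced rows gives a = 18, b = 20, c = 7.

type-A bags: 18, type-B bags: 20, type-C bags: 7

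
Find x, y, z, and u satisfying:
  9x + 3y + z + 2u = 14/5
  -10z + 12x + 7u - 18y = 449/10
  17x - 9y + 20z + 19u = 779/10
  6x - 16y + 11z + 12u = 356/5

x = 6/5, y = -3, z = 2, u = -1/2

Row-reduce the augmented matrix:
R1 ← R1 / (9).
R2 ← R2 − 12·R1.
R3 ← R3 − 17·R1.
R4 ← R4 − 6·R1.
R2 ← R2 / (-22).
R1 ← R1 − 1/3·R2.
R3 ← R3 + 44/3·R2.
R4 ← R4 + 18·R2.
R3 ← R3 / (77/3).
R1 ← R1 + 2/33·R3.
R2 ← R2 − 17/33·R3.
R4 ← R4 − 647/33·R3.
R4 ← R4 / (-1948/847).
R1 ← R1 − 537/1694·R4.
R2 ← R2 + 753/1694·R4.
R3 ← R3 − 37/77·R4.
Reading off the reduced rows gives x = 6/5, y = -3, z = 2, u = -1/2.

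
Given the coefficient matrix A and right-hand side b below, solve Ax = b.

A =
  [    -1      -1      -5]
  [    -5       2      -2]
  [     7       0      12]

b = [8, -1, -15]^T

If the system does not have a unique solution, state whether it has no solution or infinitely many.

Row-reduce:
R1 ← R1 / (-1).
R2 ← R2 + 5·R1.
R3 ← R3 − 7·R1.
R2 ← R2 / (7).
R1 ← R1 − 1·R2.
R3 ← R3 + 7·R2.
Rank is 2 with 3 unknowns, leaving x_3 free.

infinitely many solutions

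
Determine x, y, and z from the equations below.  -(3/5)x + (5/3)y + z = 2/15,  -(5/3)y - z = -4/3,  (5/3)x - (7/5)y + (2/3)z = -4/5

x = 2, y = 2, z = -2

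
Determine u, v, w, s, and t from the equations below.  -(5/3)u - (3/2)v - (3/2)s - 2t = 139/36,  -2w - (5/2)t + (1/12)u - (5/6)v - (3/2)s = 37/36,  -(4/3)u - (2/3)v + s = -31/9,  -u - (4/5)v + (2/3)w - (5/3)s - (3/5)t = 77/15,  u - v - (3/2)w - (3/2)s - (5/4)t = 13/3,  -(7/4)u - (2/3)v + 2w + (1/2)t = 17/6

u = 7/3, v = -5/2, w = 11/4, s = -2, t = -1/2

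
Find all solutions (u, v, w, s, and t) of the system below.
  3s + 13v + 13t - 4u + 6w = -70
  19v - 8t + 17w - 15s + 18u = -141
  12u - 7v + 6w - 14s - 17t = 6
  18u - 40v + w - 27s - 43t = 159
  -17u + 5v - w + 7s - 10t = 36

Row-reduce:
R1 ← R1 / (-4).
R2 ← R2 − 18·R1.
R3 ← R3 − 12·R1.
R4 ← R4 − 18·R1.
R5 ← R5 + 17·R1.
R2 ← R2 / (155/2).
R1 ← R1 + 13/4·R2.
R3 ← R3 − 32·R2.
R4 ← R4 − 37/2·R2.
R5 ← R5 + 201/4·R2.
R3 ← R3 / (904/155).
R1 ← R1 − 107/310·R3.
R2 ← R2 − 88/155·R3.
R4 ← R4 − 2712/155·R3.
R5 ← R5 − 629/310·R3.
Swap R4 and R5.
R4 ← R4 / (-9399/1808).
R1 ← R1 + 1001/1808·R4.
R2 ← R2 − 46/113·R4.
R3 ← R3 + 679/904·R4.
Rank is 4 with 5 unknowns, leaving t free.

infinitely many solutions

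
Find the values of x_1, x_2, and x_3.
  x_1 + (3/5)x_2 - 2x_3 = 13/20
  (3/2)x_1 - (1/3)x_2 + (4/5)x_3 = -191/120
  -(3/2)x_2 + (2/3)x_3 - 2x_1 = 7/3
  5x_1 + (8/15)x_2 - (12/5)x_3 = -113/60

x_1 = -3/4, x_2 = -1, x_3 = -1

Row-reduce the augmented matrix:
R2 ← R2 − 3/2·R1.
R3 ← R3 + 2·R1.
R4 ← R4 − 5·R1.
R2 ← R2 / (-37/30).
R1 ← R1 − 3/5·R2.
R3 ← R3 + 3/10·R2.
R4 ← R4 + 37/15·R2.
R3 ← R3 / (-2363/555).
R1 ← R1 + 28/185·R3.
R2 ← R2 + 114/37·R3.
R4 reduces to 0 = 0, so the extra equation is consistent.
Reading off the reduced rows gives x_1 = -3/4, x_2 = -1, x_3 = -1.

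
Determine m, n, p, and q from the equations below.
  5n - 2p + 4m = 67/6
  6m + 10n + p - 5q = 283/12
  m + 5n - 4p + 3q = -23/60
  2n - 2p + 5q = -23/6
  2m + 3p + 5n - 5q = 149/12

Row-reduce the augmented matrix:
R1 ← R1 / (4).
R2 ← R2 − 6·R1.
R3 ← R3 − 1·R1.
R5 ← R5 − 2·R1.
R2 ← R2 / (5/2).
R1 ← R1 − 5/4·R2.
R3 ← R3 − 15/4·R2.
R4 ← R4 − 2·R2.
R5 ← R5 − 5/2·R2.
R3 ← R3 / (-19/2).
R1 ← R1 + 5/2·R3.
R2 ← R2 − 8/5·R3.
R4 ← R4 + 26/5·R3.
R4 ← R4 / (309/95).
R1 ← R1 + 5/19·R4.
R2 ← R2 + 22/95·R4.
R3 ← R3 + 21/19·R4.
R5 reduces to 0 = 0, so the extra equation is consistent.
Reading off the reduced rows gives m = 11/4, n = 1/3, p = 3/4, q = -3/5.

m = 11/4, n = 1/3, p = 3/4, q = -3/5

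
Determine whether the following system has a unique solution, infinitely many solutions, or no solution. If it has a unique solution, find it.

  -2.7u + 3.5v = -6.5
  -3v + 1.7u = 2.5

Row-reduce the augmented matrix:
R1 ← R1 / (-27/10).
R2 ← R2 − 17/10·R1.
R2 ← R2 / (-43/54).
R1 ← R1 + 35/27·R2.
Reading off the reduced rows gives u = 5, v = 2.

u = 5, v = 2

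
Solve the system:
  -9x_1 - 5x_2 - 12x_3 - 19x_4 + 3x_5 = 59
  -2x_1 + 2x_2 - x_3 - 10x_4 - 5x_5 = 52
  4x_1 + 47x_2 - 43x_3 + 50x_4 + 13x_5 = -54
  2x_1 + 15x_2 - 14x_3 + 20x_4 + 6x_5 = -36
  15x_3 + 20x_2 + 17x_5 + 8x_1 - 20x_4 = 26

no solution

Row-reduce:
R1 ← R1 / (-9).
R2 ← R2 + 2·R1.
R3 ← R3 − 4·R1.
R4 ← R4 − 2·R1.
R5 ← R5 − 8·R1.
R2 ← R2 / (28/9).
R1 ← R1 − 5/9·R2.
R3 ← R3 − 403/9·R2.
R4 ← R4 − 125/9·R2.
R5 ← R5 − 140/9·R2.
R3 ← R3 / (-2025/28).
R1 ← R1 − 29/28·R3.
R2 ← R2 − 15/28·R3.
R4 ← R4 + 675/28·R3.
R5 ← R5 + 4·R3.
Swap R4 and R5.
R4 ← R4 / (-3352/225).
R1 ← R1 − 1109/225·R4.
R2 ← R2 + 14/15·R4.
R3 ← R3 + 388/225·R4.
Row 5 reduces to 0 = -2/3, a contradiction. The system is inconsistent.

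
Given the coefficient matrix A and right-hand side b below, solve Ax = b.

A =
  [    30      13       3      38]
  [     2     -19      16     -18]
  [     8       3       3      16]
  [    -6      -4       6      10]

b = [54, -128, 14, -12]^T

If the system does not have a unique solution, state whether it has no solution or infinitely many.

Row-reduce:
R1 ← R1 / (30).
R2 ← R2 − 2·R1.
R3 ← R3 − 8·R1.
R4 ← R4 + 6·R1.
R2 ← R2 / (-298/15).
R1 ← R1 − 13/30·R2.
R3 ← R3 + 7/15·R2.
R4 ← R4 + 7/5·R2.
R3 ← R3 / (545/298).
R1 ← R1 − 265/596·R3.
R2 ← R2 + 237/298·R3.
R4 ← R4 − 1635/298·R3.
Rank is 3 with 4 unknowns, leaving x_4 free.

infinitely many solutions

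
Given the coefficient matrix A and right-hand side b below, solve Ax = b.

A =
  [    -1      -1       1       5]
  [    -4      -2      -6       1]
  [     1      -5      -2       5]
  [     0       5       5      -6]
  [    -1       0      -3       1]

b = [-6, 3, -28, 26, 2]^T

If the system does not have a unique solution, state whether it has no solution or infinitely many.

Row-reduce the augmented matrix:
R1 ← R1 / (-1).
R2 ← R2 + 4·R1.
R3 ← R3 − 1·R1.
R5 ← R5 + 1·R1.
R2 ← R2 / (2).
R1 ← R1 − 1·R2.
R3 ← R3 + 6·R2.
R4 ← R4 − 5·R2.
R5 ← R5 − 1·R2.
R3 ← R3 / (-31).
R1 ← R1 − 4·R3.
R2 ← R2 + 5·R3.
R4 ← R4 − 30·R3.
R5 ← R5 − 1·R3.
R4 ← R4 / (-247/62).
R1 ← R1 + 97/62·R4.
R2 ← R2 + 119/62·R4.
R3 ← R3 − 47/31·R4.
R5 ← R5 − 247/62·R4.
R5 reduces to 0 = 0, so the extra equation is consistent.
Reading off the reduced rows gives x_1 = -3, x_2 = 4, x_3 = 0, x_4 = -1.

x_1 = -3, x_2 = 4, x_3 = 0, x_4 = -1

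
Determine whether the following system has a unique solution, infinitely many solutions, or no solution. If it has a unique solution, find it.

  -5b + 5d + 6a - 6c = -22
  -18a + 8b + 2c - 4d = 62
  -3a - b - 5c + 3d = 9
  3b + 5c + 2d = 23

infinitely many solutions

Row-reduce:
R1 ← R1 / (6).
R2 ← R2 + 18·R1.
R3 ← R3 + 3·R1.
R2 ← R2 / (-7).
R1 ← R1 + 5/6·R2.
R3 ← R3 + 7/2·R2.
R4 ← R4 − 3·R2.
Swap R3 and R4.
R3 ← R3 / (-13/7).
R1 ← R1 − 19/21·R3.
R2 ← R2 − 16/7·R3.
Rank is 3 with 4 unknowns, leaving d free.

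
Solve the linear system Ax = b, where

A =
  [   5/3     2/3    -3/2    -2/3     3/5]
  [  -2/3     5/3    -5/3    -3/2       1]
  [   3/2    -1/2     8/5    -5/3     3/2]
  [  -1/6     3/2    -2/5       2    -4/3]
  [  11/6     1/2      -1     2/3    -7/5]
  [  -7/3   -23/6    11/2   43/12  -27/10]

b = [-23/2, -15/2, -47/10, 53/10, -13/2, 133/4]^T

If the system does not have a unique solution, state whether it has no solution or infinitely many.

no solution

Row-reduce:
R1 ← R1 / (5/3).
R2 ← R2 + 2/3·R1.
R3 ← R3 − 3/2·R1.
R4 ← R4 + 1/6·R1.
R5 ← R5 − 11/6·R1.
R6 ← R6 + 7/3·R1.
R2 ← R2 / (29/15).
R1 ← R1 − 2/5·R2.
R3 ← R3 + 11/10·R2.
R4 ← R4 − 47/30·R2.
R5 ← R5 + 7/30·R2.
R6 ← R6 + 29/10·R2.
R3 ← R3 / (963/580).
R1 ← R1 + 25/58·R3.
R2 ← R2 + 34/29·R3.
R4 ← R4 − 2239/1740·R3.
R5 ← R5 − 131/348·R3.
R4 ← R4 / (86161/17334).
R1 ← R1 + 3307/5778·R4.
R2 ← R2 + 13733/5778·R4.
R3 ← R3 + 3605/2889·R4.
R5 ← R5 − 14357/8667·R4.
R5 ← R5 / (-2839607/2584830).
R1 ← R1 − 107597/861610·R5.
R2 ← R2 − 95557/861610·R5.
R3 ← R3 − 9233/86161·R5.
R4 ← R4 + 309321/430805·R5.
Row 6 reduces to 0 = -1, a contradiction. The system is inconsistent.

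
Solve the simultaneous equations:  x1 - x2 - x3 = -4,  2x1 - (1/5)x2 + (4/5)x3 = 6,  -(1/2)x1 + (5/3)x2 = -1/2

x1 = 1, x2 = 0, x3 = 5

Row-reduce the augmented matrix:
R2 ← R2 − 2·R1.
R3 ← R3 + 1/2·R1.
R2 ← R2 / (9/5).
R1 ← R1 + 1·R2.
R3 ← R3 − 7/6·R2.
R3 ← R3 / (-125/54).
R1 ← R1 − 5/9·R3.
R2 ← R2 − 14/9·R3.
Reading off the reduced rows gives x1 = 1, x2 = 0, x3 = 5.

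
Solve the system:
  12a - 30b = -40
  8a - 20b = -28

Row-reduce:
R1 ← R1 / (12).
R2 ← R2 − 8·R1.
Row 2 reduces to 0 = -4/3, a contradiction. The system is inconsistent.

no solution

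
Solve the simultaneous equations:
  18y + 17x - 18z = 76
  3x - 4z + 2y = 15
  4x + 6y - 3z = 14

Row-reduce:
R1 ← R1 / (17).
R2 ← R2 − 3·R1.
R3 ← R3 − 4·R1.
R2 ← R2 / (-20/17).
R1 ← R1 − 18/17·R2.
R3 ← R3 − 30/17·R2.
Row 3 reduces to 0 = -3/2, a contradiction. The system is inconsistent.

no solution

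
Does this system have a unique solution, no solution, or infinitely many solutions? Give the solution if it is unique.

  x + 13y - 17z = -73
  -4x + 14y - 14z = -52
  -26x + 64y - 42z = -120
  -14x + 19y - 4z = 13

x = -1, y = 1, z = 5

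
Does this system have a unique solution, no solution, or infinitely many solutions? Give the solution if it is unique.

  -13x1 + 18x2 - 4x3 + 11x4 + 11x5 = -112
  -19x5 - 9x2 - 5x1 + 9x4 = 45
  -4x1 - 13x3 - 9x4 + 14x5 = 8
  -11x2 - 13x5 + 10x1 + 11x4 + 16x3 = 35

infinitely many solutions

Row-reduce:
R1 ← R1 / (-13).
R2 ← R2 + 5·R1.
R3 ← R3 + 4·R1.
R4 ← R4 − 10·R1.
R2 ← R2 / (-207/13).
R1 ← R1 + 18/13·R2.
R3 ← R3 + 72/13·R2.
R4 ← R4 − 37/13·R2.
R3 ← R3 / (-283/23).
R1 ← R1 − 4/23·R3.
R2 ← R2 + 20/207·R3.
R4 ← R4 − 2732/207·R3.
R4 ← R4 / (13373/2547).
R1 ← R1 + 413/283·R4.
R2 ← R2 + 482/2547·R4.
R3 ← R3 − 323/283·R4.
Rank is 4 with 5 unknowns, leaving x5 free.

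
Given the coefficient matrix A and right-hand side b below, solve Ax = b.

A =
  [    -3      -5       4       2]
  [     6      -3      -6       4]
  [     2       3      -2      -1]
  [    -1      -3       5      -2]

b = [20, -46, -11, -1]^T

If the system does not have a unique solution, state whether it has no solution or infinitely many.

Row-reduce the augmented matrix:
R1 ← R1 / (-3).
R2 ← R2 − 6·R1.
R3 ← R3 − 2·R1.
R4 ← R4 + 1·R1.
R2 ← R2 / (-13).
R1 ← R1 − 5/3·R2.
R3 ← R3 + 1/3·R2.
R4 ← R4 + 4/3·R2.
R3 ← R3 / (8/13).
R1 ← R1 + 14/13·R3.
R2 ← R2 + 2/13·R3.
R4 ← R4 − 45/13·R3.
R4 ← R4 / (-101/24).
R1 ← R1 − 7/12·R4.
R2 ← R2 + 7/12·R4.
R3 ← R3 − 5/24·R4.
Reading off the reduced rows gives x_1 = -6, x_2 = 4, x_3 = 3, x_4 = 5.

x_1 = -6, x_2 = 4, x_3 = 3, x_4 = 5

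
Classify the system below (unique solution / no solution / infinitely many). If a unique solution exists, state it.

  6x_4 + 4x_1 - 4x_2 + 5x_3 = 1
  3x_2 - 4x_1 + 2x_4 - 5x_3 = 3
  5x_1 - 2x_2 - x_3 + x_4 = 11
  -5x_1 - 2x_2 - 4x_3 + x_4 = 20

x_1 = 0, x_2 = -4, x_3 = -3, x_4 = 0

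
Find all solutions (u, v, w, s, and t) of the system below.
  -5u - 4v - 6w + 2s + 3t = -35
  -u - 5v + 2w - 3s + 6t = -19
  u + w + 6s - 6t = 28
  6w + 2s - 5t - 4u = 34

infinitely many solutions

Row-reduce:
R1 ← R1 / (-5).
R2 ← R2 + 1·R1.
R3 ← R3 − 1·R1.
R4 ← R4 + 4·R1.
R2 ← R2 / (-21/5).
R1 ← R1 − 4/5·R2.
R3 ← R3 + 4/5·R2.
R4 ← R4 − 16/5·R2.
R3 ← R3 / (-17/21).
R1 ← R1 − 38/21·R3.
R2 ← R2 + 16/21·R3.
R4 ← R4 − 278/21·R3.
R4 ← R4 / (1922/17).
R1 ← R1 − 250/17·R4.
R2 ← R2 + 99/17·R4.
R3 ← R3 + 148/17·R4.
Rank is 4 with 5 unknowns, leaving t free.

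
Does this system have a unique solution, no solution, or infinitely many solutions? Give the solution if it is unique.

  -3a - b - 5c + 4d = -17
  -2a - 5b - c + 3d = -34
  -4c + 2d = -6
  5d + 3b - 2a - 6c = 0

a = 0, b = 5, c = 0, d = -3

Row-reduce the augmented matrix:
R1 ← R1 / (-3).
R2 ← R2 + 2·R1.
R4 ← R4 + 2·R1.
R2 ← R2 / (-13/3).
R1 ← R1 − 1/3·R2.
R4 ← R4 − 11/3·R2.
R3 ← R3 / (-4).
R1 ← R1 − 24/13·R3.
R2 ← R2 + 7/13·R3.
R4 ← R4 + 9/13·R3.
R4 ← R4 / (59/26).
R1 ← R1 + 5/13·R4.
R2 ← R2 + 9/26·R4.
R3 ← R3 + 1/2·R4.
Reading off the reduced rows gives a = 0, b = 5, c = 0, d = -3.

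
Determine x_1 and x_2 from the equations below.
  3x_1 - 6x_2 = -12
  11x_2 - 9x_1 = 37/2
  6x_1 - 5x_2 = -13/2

x_1 = 1, x_2 = 5/2

Row-reduce the augmented matrix:
R1 ← R1 / (3).
R2 ← R2 + 9·R1.
R3 ← R3 − 6·R1.
R2 ← R2 / (-7).
R1 ← R1 + 2·R2.
R3 ← R3 − 7·R2.
R3 reduces to 0 = 0, so the extra equation is consistent.
Reading off the reduced rows gives x_1 = 1, x_2 = 5/2.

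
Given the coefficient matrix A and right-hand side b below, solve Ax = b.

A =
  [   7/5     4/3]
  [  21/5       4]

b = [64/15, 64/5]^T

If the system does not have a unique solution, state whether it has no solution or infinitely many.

infinitely many solutions

Row-reduce:
R1 ← R1 / (7/5).
R2 ← R2 − 21/5·R1.
Rank is 1 with 2 unknowns, leaving x_2 free.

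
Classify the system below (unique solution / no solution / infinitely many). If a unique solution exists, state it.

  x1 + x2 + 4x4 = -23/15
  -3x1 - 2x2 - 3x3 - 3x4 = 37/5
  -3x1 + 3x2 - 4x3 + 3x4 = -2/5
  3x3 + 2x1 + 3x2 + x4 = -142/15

x1 = -1/3, x2 = -2, x3 = -1, x4 = 1/5

Row-reduce the augmented matrix:
R2 ← R2 + 3·R1.
R3 ← R3 + 3·R1.
R4 ← R4 − 2·R1.
R1 ← R1 − 1·R2.
R3 ← R3 − 6·R2.
R4 ← R4 − 1·R2.
R3 ← R3 / (14).
R1 ← R1 − 3·R3.
R2 ← R2 + 3·R3.
R4 ← R4 − 6·R3.
R4 ← R4 / (5/7).
R1 ← R1 − 47/14·R4.
R2 ← R2 − 9/14·R4.
R3 ← R3 + 39/14·R4.
Reading off the reduced rows gives x1 = -1/3, x2 = -2, x3 = -1, x4 = 1/5.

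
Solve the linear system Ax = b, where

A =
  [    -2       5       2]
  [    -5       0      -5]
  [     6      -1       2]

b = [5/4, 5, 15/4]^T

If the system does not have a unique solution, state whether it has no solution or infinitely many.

x_1 = 2, x_2 = 9/4, x_3 = -3

Row-reduce the augmented matrix:
R1 ← R1 / (-2).
R2 ← R2 + 5·R1.
R3 ← R3 − 6·R1.
R2 ← R2 / (-25/2).
R1 ← R1 + 5/2·R2.
R3 ← R3 − 14·R2.
R3 ← R3 / (-16/5).
R1 ← R1 − 1·R3.
R2 ← R2 − 4/5·R3.
Reading off the reduced rows gives x_1 = 2, x_2 = 9/4, x_3 = -3.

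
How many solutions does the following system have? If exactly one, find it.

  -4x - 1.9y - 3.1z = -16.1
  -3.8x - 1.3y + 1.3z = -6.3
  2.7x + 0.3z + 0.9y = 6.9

Row-reduce the augmented matrix:
R1 ← R1 / (-4).
R2 ← R2 + 19/5·R1.
R3 ← R3 − 27/10·R1.
R2 ← R2 / (101/200).
R1 ← R1 − 19/40·R2.
R3 ← R3 + 153/400·R2.
R3 ← R3 / (1437/1010).
R1 ← R1 + 325/101·R3.
R2 ← R2 − 849/101·R3.
Reading off the reduced rows gives x = 2, y = 1, z = 2.

x = 2, y = 1, z = 2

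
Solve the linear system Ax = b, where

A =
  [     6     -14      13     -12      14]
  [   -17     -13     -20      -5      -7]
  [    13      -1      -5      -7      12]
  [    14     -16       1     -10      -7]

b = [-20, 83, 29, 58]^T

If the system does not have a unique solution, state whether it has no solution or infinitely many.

infinitely many solutions

Row-reduce:
R1 ← R1 / (6).
R2 ← R2 + 17·R1.
R3 ← R3 − 13·R1.
R4 ← R4 − 14·R1.
R2 ← R2 / (-158/3).
R1 ← R1 + 7/3·R2.
R3 ← R3 − 88/3·R2.
R4 ← R4 − 50/3·R2.
R3 ← R3 / (-3759/158).
R1 ← R1 − 449/316·R3.
R2 ← R2 + 101/316·R3.
R4 ← R4 + 3793/158·R3.
R4 ← R4 / (31592/3759).
R1 ← R1 + 1634/3759·R4.
R2 ← R2 − 2921/3759·R4.
R3 ← R3 − 430/3759·R4.
Rank is 4 with 5 unknowns, leaving x_5 free.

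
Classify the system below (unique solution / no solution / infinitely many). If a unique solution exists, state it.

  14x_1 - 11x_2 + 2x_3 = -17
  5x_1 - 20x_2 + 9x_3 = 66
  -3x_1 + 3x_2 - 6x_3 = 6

x_1 = -5, x_2 = -5, x_3 = -1

Row-reduce the augmented matrix:
R1 ← R1 / (14).
R2 ← R2 − 5·R1.
R3 ← R3 + 3·R1.
R2 ← R2 / (-225/14).
R1 ← R1 + 11/14·R2.
R3 ← R3 − 9/14·R2.
R3 ← R3 / (-131/25).
R1 ← R1 + 59/225·R3.
R2 ← R2 + 116/225·R3.
Reading off the reduced rows gives x_1 = -5, x_2 = -5, x_3 = -1.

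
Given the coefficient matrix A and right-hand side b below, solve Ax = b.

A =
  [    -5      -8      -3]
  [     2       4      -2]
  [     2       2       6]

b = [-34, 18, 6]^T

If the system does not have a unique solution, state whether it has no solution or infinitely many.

no solution

Row-reduce:
R1 ← R1 / (-5).
R2 ← R2 − 2·R1.
R3 ← R3 − 2·R1.
R2 ← R2 / (4/5).
R1 ← R1 − 8/5·R2.
R3 ← R3 + 6/5·R2.
Row 3 reduces to 0 = -1, a contradiction. The system is inconsistent.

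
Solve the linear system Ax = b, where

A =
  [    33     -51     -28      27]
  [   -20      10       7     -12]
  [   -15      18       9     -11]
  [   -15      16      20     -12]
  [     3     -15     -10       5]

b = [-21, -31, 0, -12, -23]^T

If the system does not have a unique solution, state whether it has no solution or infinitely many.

no solution

Row-reduce:
R1 ← R1 / (33).
R2 ← R2 + 20·R1.
R3 ← R3 + 15·R1.
R4 ← R4 + 15·R1.
R5 ← R5 − 3·R1.
R2 ← R2 / (-230/11).
R1 ← R1 + 17/11·R2.
R3 ← R3 + 57/11·R2.
R4 ← R4 + 79/11·R2.
R5 ← R5 + 114/11·R2.
R3 ← R3 / (-289/230).
R1 ← R1 + 77/690·R3.
R2 ← R2 − 329/690·R3.
R4 ← R4 − 7381/690·R3.
R5 ← R5 + 289/115·R3.
R4 ← R4 / (349/867).
R1 ← R1 − 415/867·R4.
R2 ← R2 + 118/867·R4.
R3 ← R3 + 44/289·R4.
Row 5 reduces to 0 = -2, a contradiction. The system is inconsistent.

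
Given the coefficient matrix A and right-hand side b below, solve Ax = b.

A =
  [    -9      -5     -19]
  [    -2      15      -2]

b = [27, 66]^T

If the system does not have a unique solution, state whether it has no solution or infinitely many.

infinitely many solutions

Row-reduce:
R1 ← R1 / (-9).
R2 ← R2 + 2·R1.
R2 ← R2 / (145/9).
R1 ← R1 − 5/9·R2.
Rank is 2 with 3 unknowns, leaving x_3 free.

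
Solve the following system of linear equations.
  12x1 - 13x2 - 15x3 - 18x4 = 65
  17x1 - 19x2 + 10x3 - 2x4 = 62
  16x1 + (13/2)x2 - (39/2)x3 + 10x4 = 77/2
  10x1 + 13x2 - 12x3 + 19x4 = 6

infinitely many solutions

Row-reduce:
R1 ← R1 / (12).
R2 ← R2 − 17·R1.
R3 ← R3 − 16·R1.
R4 ← R4 − 10·R1.
R2 ← R2 / (-7/12).
R1 ← R1 + 13/12·R2.
R3 ← R3 − 143/6·R2.
R4 ← R4 − 143/6·R2.
R3 ← R3 / (8941/7).
R1 ← R1 + 415/7·R3.
R2 ← R2 + 375/7·R3.
R4 ← R4 − 8941/7·R3.
Rank is 3 with 4 unknowns, leaving x4 free.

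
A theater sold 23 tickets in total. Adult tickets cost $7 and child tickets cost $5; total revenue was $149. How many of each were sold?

adult tickets: 17, child tickets: 6

Let a = adult tickets, c = child tickets.
  a + c = 23
  7a + 5c = 149
Row-reduce the augmented matrix:
R2 ← R2 − 7·R1.
R2 ← R2 / (-2).
R1 ← R1 − 1·R2.
Reading off the reduced rows gives a = 17, c = 6.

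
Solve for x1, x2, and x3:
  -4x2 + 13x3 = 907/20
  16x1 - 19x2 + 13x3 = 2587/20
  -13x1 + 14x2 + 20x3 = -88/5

x1 = 3, x2 = -12/5, x3 = 11/4

Row-reduce the augmented matrix:
Swap R1 and R2.
R1 ← R1 / (16).
R3 ← R3 + 13·R1.
R2 ← R2 / (-4).
R1 ← R1 + 19/16·R2.
R3 ← R3 + 23/16·R2.
R3 ← R3 / (1657/64).
R1 ← R1 + 195/64·R3.
R2 ← R2 + 13/4·R3.
Reading off the reduced rows gives x1 = 3, x2 = -12/5, x3 = 11/4.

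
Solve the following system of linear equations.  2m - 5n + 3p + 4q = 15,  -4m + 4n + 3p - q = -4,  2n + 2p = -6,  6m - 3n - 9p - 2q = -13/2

Row-reduce:
R1 ← R1 / (2).
R2 ← R2 + 4·R1.
R4 ← R4 − 6·R1.
R2 ← R2 / (-6).
R1 ← R1 + 5/2·R2.
R3 ← R3 − 2·R2.
R4 ← R4 − 12·R2.
R3 ← R3 / (5).
R1 ← R1 + 9/4·R3.
R2 ← R2 + 3/2·R3.
Row 4 reduces to 0 = 1/2, a contradiction. The system is inconsistent.

no solution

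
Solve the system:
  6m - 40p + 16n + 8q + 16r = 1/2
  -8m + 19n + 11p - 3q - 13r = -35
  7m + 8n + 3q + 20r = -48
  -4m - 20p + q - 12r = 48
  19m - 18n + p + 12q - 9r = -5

no solution

Row-reduce:
R1 ← R1 / (6).
R2 ← R2 + 8·R1.
R3 ← R3 − 7·R1.
R4 ← R4 + 4·R1.
R5 ← R5 − 19·R1.
R2 ← R2 / (121/3).
R1 ← R1 − 8/3·R2.
R3 ← R3 + 32/3·R2.
R4 ← R4 − 32/3·R2.
R5 ← R5 + 206/3·R2.
R3 ← R3 / (4292/121).
R1 ← R1 + 468/121·R3.
R2 ← R2 + 127/121·R3.
R4 ← R4 + 4292/121·R3.
R5 ← R5 − 6727/121·R3.
Swap R4 and R5.
R4 ← R4 / (27759/4292).
R1 ← R1 − 383/1073·R4.
R2 ← R2 − 269/4292·R4.
R3 ← R3 + 521/4292·R4.
Row 5 reduces to 0 = -1/4, a contradiction. The system is inconsistent.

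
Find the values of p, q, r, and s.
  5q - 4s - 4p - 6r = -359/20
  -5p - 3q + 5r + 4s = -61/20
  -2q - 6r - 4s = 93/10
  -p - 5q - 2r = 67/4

p = 2, q = -11/4, r = -5/2, s = 14/5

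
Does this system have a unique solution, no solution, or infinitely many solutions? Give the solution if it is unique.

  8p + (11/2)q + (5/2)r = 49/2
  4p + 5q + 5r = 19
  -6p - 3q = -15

Row-reduce:
R1 ← R1 / (8).
R2 ← R2 − 4·R1.
R3 ← R3 + 6·R1.
R2 ← R2 / (9/4).
R1 ← R1 − 11/16·R2.
R3 ← R3 − 9/8·R2.
Rank is 2 with 3 unknowns, leaving r free.

infinitely many solutions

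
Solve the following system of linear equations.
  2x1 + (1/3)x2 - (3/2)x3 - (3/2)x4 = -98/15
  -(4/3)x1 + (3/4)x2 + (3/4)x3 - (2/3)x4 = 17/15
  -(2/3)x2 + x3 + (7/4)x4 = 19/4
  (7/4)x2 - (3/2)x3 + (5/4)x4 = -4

x1 = -3/5, x2 = -1, x3 = 7/3, x4 = 1

Row-reduce the augmented matrix:
R1 ← R1 / (2).
R2 ← R2 + 4/3·R1.
R2 ← R2 / (35/36).
R1 ← R1 − 1/6·R2.
R3 ← R3 + 2/3·R2.
R4 ← R4 − 7/4·R2.
R3 ← R3 / (29/35).
R1 ← R1 + 99/140·R3.
R2 ← R2 + 9/35·R3.
R4 ← R4 + 21/20·R3.
R4 ← R4 / (2329/464).
R1 ← R1 − 25/464·R4.
R2 ← R2 + 177/116·R4.
R3 ← R3 − 85/116·R4.
Reading off the reduced rows gives x1 = -3/5, x2 = -1, x3 = 7/3, x4 = 1.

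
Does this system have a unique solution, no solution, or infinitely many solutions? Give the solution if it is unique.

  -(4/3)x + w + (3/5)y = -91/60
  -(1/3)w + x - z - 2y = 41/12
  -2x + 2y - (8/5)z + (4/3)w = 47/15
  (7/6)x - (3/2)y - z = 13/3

x = 2, y = 2/3, z = -3, w = 3/4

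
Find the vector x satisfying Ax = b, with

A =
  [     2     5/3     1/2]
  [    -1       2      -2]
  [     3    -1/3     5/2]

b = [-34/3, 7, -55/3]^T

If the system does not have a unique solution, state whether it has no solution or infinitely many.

infinitely many solutions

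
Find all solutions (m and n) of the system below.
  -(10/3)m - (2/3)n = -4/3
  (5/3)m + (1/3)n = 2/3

Row-reduce:
R1 ← R1 / (-10/3).
R2 ← R2 − 5/3·R1.
Rank is 1 with 2 unknowns, leaving n free.

infinitely many solutions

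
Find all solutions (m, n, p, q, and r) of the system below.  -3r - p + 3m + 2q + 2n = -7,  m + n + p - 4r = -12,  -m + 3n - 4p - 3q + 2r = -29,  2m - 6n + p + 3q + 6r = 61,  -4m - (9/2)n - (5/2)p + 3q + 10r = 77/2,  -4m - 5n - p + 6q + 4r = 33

no solution

Row-reduce:
R1 ← R1 / (3).
R2 ← R2 − 1·R1.
R3 ← R3 + 1·R1.
R4 ← R4 − 2·R1.
R5 ← R5 + 4·R1.
R6 ← R6 + 4·R1.
R2 ← R2 / (1/3).
R1 ← R1 − 2/3·R2.
R3 ← R3 − 11/3·R2.
R4 ← R4 + 22/3·R2.
R5 ← R5 + 11/6·R2.
R6 ← R6 + 7/3·R2.
R3 ← R3 / (-19).
R1 ← R1 + 3·R3.
R2 ← R2 − 4·R3.
R4 ← R4 − 31·R3.
R5 ← R5 − 7/2·R3.
R6 ← R6 − 7·R3.
R4 ← R4 / (-92/19).
R1 ← R1 − 23/19·R4.
R2 ← R2 + 18/19·R4.
R3 ← R3 + 5/19·R4.
R5 ← R5 − 111/38·R4.
R6 ← R6 − 111/19·R4.
R5 ← R5 / (-265/46).
R1 ← R1 + 1·R5.
R2 ← R2 + 31/23·R5.
R3 ← R3 + 38/23·R5.
R4 ← R4 − 12/23·R5.
R6 ← R6 + 265/23·R5.
Row 6 reduces to 0 = 4, a contradiction. The system is inconsistent.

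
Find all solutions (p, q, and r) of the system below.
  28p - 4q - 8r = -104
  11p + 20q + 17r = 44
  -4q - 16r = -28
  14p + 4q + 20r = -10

Row-reduce the augmented matrix:
R1 ← R1 / (28).
R2 ← R2 − 11·R1.
R4 ← R4 − 14·R1.
R2 ← R2 / (151/7).
R1 ← R1 + 1/7·R2.
R3 ← R3 + 4·R2.
R4 ← R4 − 6·R2.
R3 ← R3 / (-1852/151).
R1 ← R1 + 23/151·R3.
R2 ← R2 − 141/151·R3.
R4 ← R4 − 2778/151·R3.
R4 reduces to 0 = 0, so the extra equation is consistent.
Reading off the reduced rows gives p = -3, q = 3, r = 1.

p = -3, q = 3, r = 1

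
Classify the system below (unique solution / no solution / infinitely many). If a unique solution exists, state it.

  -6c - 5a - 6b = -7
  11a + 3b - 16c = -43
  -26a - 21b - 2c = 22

Row-reduce:
R1 ← R1 / (-5).
R2 ← R2 − 11·R1.
R3 ← R3 + 26·R1.
R2 ← R2 / (-51/5).
R1 ← R1 − 6/5·R2.
R3 ← R3 − 51/5·R2.
Rank is 2 with 3 unknowns, leaving c free.

infinitely many solutions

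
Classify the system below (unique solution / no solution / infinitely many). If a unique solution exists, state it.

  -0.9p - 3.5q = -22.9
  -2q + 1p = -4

p = 6, q = 5

From equation 2: p = -4 + 2·q.
Substitute into equation 1 and solve: q = 5.
Then p = 6.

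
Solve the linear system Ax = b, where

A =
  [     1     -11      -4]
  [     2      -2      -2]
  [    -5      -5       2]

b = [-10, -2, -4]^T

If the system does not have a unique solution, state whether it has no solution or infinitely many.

Row-reduce:
R2 ← R2 − 2·R1.
R3 ← R3 + 5·R1.
R2 ← R2 / (20).
R1 ← R1 + 11·R2.
R3 ← R3 + 60·R2.
Rank is 2 with 3 unknowns, leaving x_3 free.

infinitely many solutions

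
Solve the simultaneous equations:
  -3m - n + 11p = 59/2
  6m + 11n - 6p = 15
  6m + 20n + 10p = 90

no solution

Row-reduce:
R1 ← R1 / (-3).
R2 ← R2 − 6·R1.
R3 ← R3 − 6·R1.
R2 ← R2 / (9).
R1 ← R1 − 1/3·R2.
R3 ← R3 − 18·R2.
Row 3 reduces to 0 = 1, a contradiction. The system is inconsistent.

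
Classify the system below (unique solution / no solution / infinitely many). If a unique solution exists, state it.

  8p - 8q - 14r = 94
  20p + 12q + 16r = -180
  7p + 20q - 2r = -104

p = -2, q = -5, r = -5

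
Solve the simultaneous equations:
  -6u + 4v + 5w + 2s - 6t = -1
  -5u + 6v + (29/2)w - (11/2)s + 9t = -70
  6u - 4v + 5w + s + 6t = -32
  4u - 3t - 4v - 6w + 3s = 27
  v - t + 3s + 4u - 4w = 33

infinitely many solutions

Row-reduce:
R1 ← R1 / (-6).
R2 ← R2 + 5·R1.
R3 ← R3 − 6·R1.
R4 ← R4 − 4·R1.
R5 ← R5 − 4·R1.
R2 ← R2 / (8/3).
R1 ← R1 + 2/3·R2.
R4 ← R4 + 4/3·R2.
R5 ← R5 − 11/3·R2.
R3 ← R3 / (10).
R1 ← R1 − 7/4·R3.
R2 ← R2 − 31/8·R3.
R4 ← R4 − 5/2·R3.
R5 ← R5 + 119/8·R3.
Swap R4 and R5.
R4 ← R4 / (373/20).
R1 ← R1 + 53/20·R4.
R2 ← R2 + 77/20·R4.
R3 ← R3 − 3/10·R4.
Rank is 4 with 5 unknowns, leaving t free.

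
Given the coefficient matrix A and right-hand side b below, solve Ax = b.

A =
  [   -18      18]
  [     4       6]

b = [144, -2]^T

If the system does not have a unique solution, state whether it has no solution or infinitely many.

x_1 = -5, x_2 = 3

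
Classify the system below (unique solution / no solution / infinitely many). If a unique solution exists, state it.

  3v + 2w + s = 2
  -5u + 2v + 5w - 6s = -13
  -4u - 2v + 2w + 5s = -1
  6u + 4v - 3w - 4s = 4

u = 3, v = -1, w = 2, s = 1

Row-reduce the augmented matrix:
Swap R1 and R2.
R1 ← R1 / (-5).
R3 ← R3 + 4·R1.
R4 ← R4 − 6·R1.
R2 ← R2 / (3).
R1 ← R1 + 2/5·R2.
R3 ← R3 + 18/5·R2.
R4 ← R4 − 32/5·R2.
R3 ← R3 / (2/5).
R1 ← R1 + 11/15·R3.
R2 ← R2 − 2/3·R3.
R4 ← R4 + 19/15·R3.
R4 ← R4 / (43/2).
R1 ← R1 − 43/2·R4.
R2 ← R2 + 18·R4.
R3 ← R3 − 55/2·R4.
Reading off the reduced rows gives u = 3, v = -1, w = 2, s = 1.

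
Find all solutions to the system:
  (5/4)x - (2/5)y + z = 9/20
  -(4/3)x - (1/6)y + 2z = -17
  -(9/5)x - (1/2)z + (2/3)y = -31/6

x = 5, y = 2, z = -5

Row-reduce the augmented matrix:
R1 ← R1 / (5/4).
R2 ← R2 + 4/3·R1.
R3 ← R3 + 9/5·R1.
R2 ← R2 / (-89/150).
R1 ← R1 + 8/25·R2.
R3 ← R3 − 34/375·R2.
R3 ← R3 / (3761/2670).
R1 ← R1 + 76/89·R3.
R2 ← R2 + 460/89·R3.
Reading off the reduced rows gives x = 5, y = 2, z = -5.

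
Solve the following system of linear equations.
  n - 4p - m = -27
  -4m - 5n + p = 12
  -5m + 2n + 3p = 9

m = 1, n = -2, p = 6

Row-reduce the augmented matrix:
R1 ← R1 / (-1).
R2 ← R2 + 4·R1.
R3 ← R3 + 5·R1.
R2 ← R2 / (-9).
R1 ← R1 + 1·R2.
R3 ← R3 + 3·R2.
R3 ← R3 / (52/3).
R1 ← R1 − 19/9·R3.
R2 ← R2 + 17/9·R3.
Reading off the reduced rows gives m = 1, n = -2, p = 6.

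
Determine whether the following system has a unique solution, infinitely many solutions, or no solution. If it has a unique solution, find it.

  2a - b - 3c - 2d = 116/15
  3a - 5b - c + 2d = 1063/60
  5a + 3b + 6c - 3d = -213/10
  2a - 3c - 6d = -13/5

a = 5/4, b = -4/3, c = -14/5, d = 9/4

Row-reduce the augmented matrix:
R1 ← R1 / (2).
R2 ← R2 − 3·R1.
R3 ← R3 − 5·R1.
R4 ← R4 − 2·R1.
R2 ← R2 / (-7/2).
R1 ← R1 + 1/2·R2.
R3 ← R3 − 11/2·R2.
R4 ← R4 − 1·R2.
R3 ← R3 / (19).
R1 ← R1 + 2·R3.
R2 ← R2 + 1·R3.
R4 ← R4 − 1·R3.
R4 ← R4 / (-411/133).
R1 ← R1 + 90/133·R4.
R2 ← R2 + 121/133·R4.
R3 ← R3 − 69/133·R4.
Reading off the reduced rows gives a = 5/4, b = -4/3, c = -14/5, d = 9/4.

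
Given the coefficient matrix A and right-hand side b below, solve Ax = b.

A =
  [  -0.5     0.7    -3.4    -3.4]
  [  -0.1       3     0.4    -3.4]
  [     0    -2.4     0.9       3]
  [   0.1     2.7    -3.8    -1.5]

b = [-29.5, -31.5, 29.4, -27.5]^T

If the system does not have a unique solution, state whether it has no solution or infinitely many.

Row-reduce the augmented matrix:
R1 ← R1 / (-1/2).
R2 ← R2 + 1/10·R1.
R4 ← R4 − 1/10·R1.
R2 ← R2 / (143/50).
R1 ← R1 + 7/5·R2.
R3 ← R3 + 12/5·R2.
R4 ← R4 − 71/25·R2.
R3 ← R3 / (2583/1430).
R1 ← R1 − 1048/143·R3.
R2 ← R2 − 54/143·R3.
R4 ← R4 + 794/143·R3.
R4 ← R4 / (1565/574).
R1 ← R1 − 734/287·R4.
R2 ← R2 + 316/287·R4.
R3 ← R3 − 114/287·R4.
Reading off the reduced rows gives x_1 = -1, x_2 = -4, x_3 = 2, x_4 = 6.

x_1 = -1, x_2 = -4, x_3 = 2, x_4 = 6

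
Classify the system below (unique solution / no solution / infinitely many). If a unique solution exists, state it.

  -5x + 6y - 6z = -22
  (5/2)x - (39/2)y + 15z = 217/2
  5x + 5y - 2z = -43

Row-reduce:
R1 ← R1 / (-5).
R2 ← R2 − 5/2·R1.
R3 ← R3 − 5·R1.
R2 ← R2 / (-33/2).
R1 ← R1 + 6/5·R2.
R3 ← R3 − 11·R2.
Rank is 2 with 3 unknowns, leaving z free.

infinitely many solutions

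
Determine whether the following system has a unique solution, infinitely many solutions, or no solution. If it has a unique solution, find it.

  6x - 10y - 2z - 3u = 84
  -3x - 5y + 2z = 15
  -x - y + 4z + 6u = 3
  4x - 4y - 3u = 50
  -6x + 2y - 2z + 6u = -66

Row-reduce the augmented matrix:
R1 ← R1 / (6).
R2 ← R2 + 3·R1.
R3 ← R3 + 1·R1.
R4 ← R4 − 4·R1.
R5 ← R5 + 6·R1.
R2 ← R2 / (-10).
R1 ← R1 + 5/3·R2.
R3 ← R3 + 8/3·R2.
R4 ← R4 − 8/3·R2.
R5 ← R5 + 8·R2.
R3 ← R3 / (17/5).
R1 ← R1 + 1/2·R3.
R2 ← R2 + 1/10·R3.
R4 ← R4 − 8/5·R3.
R5 ← R5 + 24/5·R3.
R4 ← R4 / (-71/17).
R1 ← R1 − 21/34·R4.
R2 ← R2 − 11/34·R4.
R3 ← R3 − 59/34·R4.
R5 ← R5 − 213/17·R4.
R5 reduces to 0 = 0, so the extra equation is consistent.
Reading off the reduced rows gives x = 6, y = -5, z = 4, u = -2.

x = 6, y = -5, z = 4, u = -2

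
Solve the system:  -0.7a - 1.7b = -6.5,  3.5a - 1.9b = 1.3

a = 2, b = 3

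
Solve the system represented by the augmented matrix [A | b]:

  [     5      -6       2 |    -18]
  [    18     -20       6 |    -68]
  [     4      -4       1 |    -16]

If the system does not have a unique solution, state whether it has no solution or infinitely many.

infinitely many solutions

Row-reduce:
R1 ← R1 / (5).
R2 ← R2 − 18·R1.
R3 ← R3 − 4·R1.
R2 ← R2 / (8/5).
R1 ← R1 + 6/5·R2.
R3 ← R3 − 4/5·R2.
Rank is 2 with 3 unknowns, leaving x_3 free.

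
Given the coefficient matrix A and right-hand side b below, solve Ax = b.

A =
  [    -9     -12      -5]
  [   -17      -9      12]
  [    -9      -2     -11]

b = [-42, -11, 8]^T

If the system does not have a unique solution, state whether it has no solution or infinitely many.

x_1 = -2, x_2 = 5, x_3 = 0

Row-reduce the augmented matrix:
R1 ← R1 / (-9).
R2 ← R2 + 17·R1.
R3 ← R3 + 9·R1.
R2 ← R2 / (41/3).
R1 ← R1 − 4/3·R2.
R3 ← R3 − 10·R2.
R3 ← R3 / (-2668/123).
R1 ← R1 + 63/41·R3.
R2 ← R2 − 193/123·R3.
Reading off the reduced rows gives x_1 = -2, x_2 = 5, x_3 = 0.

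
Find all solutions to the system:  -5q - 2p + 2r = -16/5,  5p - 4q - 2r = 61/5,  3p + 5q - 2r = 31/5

p = 3, q = 0, r = 7/5

Row-reduce the augmented matrix:
R1 ← R1 / (-2).
R2 ← R2 − 5·R1.
R3 ← R3 − 3·R1.
R2 ← R2 / (-33/2).
R1 ← R1 − 5/2·R2.
R3 ← R3 + 5/2·R2.
R3 ← R3 / (6/11).
R1 ← R1 + 6/11·R3.
R2 ← R2 + 2/11·R3.
Reading off the reduced rows gives p = 3, q = 0, r = 7/5.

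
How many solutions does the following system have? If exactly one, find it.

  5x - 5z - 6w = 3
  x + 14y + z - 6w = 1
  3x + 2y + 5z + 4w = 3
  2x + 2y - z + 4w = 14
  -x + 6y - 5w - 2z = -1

Row-reduce the augmented matrix:
R1 ← R1 / (5).
R2 ← R2 − 1·R1.
R3 ← R3 − 3·R1.
R4 ← R4 − 2·R1.
R5 ← R5 + 1·R1.
R2 ← R2 / (14).
R3 ← R3 − 2·R2.
R4 ← R4 − 2·R2.
R5 ← R5 − 6·R2.
R3 ← R3 / (54/7).
R1 ← R1 + 1·R3.
R2 ← R2 − 1/7·R3.
R4 ← R4 − 5/7·R3.
R5 ← R5 + 27/7·R3.
R4 ← R4 / (853/135).
R1 ← R1 + 17/135·R4.
R2 ← R2 + 67/135·R4.
R3 ← R3 − 29/27·R4.
R5 reduces to 0 = 0, so the extra equation is consistent.
Reading off the reduced rows gives x = 1, y = 1, z = -2, w = 2.

x = 1, y = 1, z = -2, w = 2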